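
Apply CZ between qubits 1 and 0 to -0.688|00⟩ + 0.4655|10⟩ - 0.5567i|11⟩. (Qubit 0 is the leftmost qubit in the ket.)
-0.688|00⟩ + 0.4655|10⟩ + 0.5567i|11⟩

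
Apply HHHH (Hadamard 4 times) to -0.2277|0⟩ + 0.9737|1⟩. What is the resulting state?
-0.2277|0⟩ + 0.9737|1⟩

H² = I, so an even number of Hadamards cancels: H^4 = I and the state is unchanged.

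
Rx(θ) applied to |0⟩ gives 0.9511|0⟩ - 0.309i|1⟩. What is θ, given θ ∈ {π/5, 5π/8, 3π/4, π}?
π/5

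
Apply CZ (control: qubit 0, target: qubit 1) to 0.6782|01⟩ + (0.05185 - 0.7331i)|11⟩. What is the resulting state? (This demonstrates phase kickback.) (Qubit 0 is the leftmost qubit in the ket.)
0.6782|01⟩ + (-0.05185 + 0.7331i)|11⟩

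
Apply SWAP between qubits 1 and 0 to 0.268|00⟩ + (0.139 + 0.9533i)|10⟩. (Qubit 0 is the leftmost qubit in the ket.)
0.268|00⟩ + (0.139 + 0.9533i)|01⟩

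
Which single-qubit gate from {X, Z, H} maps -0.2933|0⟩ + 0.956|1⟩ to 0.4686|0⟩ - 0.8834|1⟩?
H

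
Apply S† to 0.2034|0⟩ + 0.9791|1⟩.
0.2034|0⟩ - 0.9791i|1⟩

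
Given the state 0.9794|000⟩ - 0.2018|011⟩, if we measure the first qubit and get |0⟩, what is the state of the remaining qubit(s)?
0.9794|00⟩ - 0.2018|11⟩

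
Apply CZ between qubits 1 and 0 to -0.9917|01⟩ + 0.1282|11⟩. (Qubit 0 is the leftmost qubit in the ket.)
-0.9917|01⟩ - 0.1282|11⟩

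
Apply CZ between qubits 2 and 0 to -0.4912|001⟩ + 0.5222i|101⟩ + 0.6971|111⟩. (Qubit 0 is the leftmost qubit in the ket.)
-0.4912|001⟩ - 0.5222i|101⟩ - 0.6971|111⟩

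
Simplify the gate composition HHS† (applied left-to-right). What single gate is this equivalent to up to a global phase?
S†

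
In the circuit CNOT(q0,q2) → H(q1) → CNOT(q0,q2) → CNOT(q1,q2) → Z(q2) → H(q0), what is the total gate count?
6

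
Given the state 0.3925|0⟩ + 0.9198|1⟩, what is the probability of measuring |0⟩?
0.1541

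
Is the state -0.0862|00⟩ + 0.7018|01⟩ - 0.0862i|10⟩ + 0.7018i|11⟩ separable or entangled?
Separable

Writing the state as a|00⟩ + b|01⟩ + c|10⟩ + d|11⟩, it is a product state iff ad − bc = 0.
Here (a, b, c, d) = (-0.0862, 0.7018, -0.0862i, 0.7018i): ad − bc = (-0.0862)(0.7018i) − (0.7018)(-0.0862i) = 0, so the state is separable.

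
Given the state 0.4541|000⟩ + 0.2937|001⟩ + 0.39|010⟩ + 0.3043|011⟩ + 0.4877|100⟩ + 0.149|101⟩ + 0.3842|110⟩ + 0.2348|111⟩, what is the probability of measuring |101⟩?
0.0222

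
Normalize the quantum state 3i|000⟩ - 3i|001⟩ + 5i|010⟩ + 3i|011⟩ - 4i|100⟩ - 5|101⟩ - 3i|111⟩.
0.297i|000⟩ - 0.297i|001⟩ + 0.4951i|010⟩ + 0.297i|011⟩ - 0.3961i|100⟩ - 0.4951|101⟩ - 0.297i|111⟩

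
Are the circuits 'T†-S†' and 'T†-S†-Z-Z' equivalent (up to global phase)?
Yes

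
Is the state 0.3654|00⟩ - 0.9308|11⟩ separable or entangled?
Entangled

Writing the state as a|00⟩ + b|01⟩ + c|10⟩ + d|11⟩, it is a product state iff ad − bc = 0.
Here (a, b, c, d) = (0.3654, 0, 0, -0.9308): ad − bc = (0.3654)(-0.9308) − (0)(0) = -0.3401 ≠ 0, so the state is entangled.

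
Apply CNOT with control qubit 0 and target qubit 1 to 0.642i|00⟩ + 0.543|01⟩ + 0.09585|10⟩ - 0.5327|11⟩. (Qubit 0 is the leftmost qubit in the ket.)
0.642i|00⟩ + 0.543|01⟩ - 0.5327|10⟩ + 0.09585|11⟩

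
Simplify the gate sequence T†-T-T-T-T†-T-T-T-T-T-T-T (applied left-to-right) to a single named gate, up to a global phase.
I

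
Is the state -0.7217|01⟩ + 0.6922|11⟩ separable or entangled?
Separable

Writing the state as a|00⟩ + b|01⟩ + c|10⟩ + d|11⟩, it is a product state iff ad − bc = 0.
Here (a, b, c, d) = (0, -0.7217, 0, 0.6922): ad − bc = (0)(0.6922) − (-0.7217)(0) = 0, so the state is separable.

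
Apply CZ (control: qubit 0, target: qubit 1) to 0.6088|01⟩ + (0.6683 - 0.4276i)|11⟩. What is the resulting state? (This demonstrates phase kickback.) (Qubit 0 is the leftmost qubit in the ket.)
0.6088|01⟩ + (-0.6683 + 0.4276i)|11⟩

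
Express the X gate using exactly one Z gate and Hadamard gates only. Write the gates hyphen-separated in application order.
H-Z-H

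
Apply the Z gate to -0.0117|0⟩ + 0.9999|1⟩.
-0.0117|0⟩ - 0.9999|1⟩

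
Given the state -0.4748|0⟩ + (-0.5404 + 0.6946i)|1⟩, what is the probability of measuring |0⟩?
0.2254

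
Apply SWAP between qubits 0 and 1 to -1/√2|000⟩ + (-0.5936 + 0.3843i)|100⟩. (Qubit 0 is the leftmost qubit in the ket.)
-1/√2|000⟩ + (-0.5936 + 0.3843i)|010⟩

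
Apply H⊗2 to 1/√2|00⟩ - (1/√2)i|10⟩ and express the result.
(1/√8 - (1/√8)i)|00⟩ + (1/√8 - (1/√8)i)|01⟩ + (1/√8 + (1/√8)i)|10⟩ + (1/√8 + (1/√8)i)|11⟩

H⊗2 gives amp(|y⟩) = (1/2) Σ_x (−1)^(x·y) amp(|x⟩), where x·y is the number of positions in which both x and y have a 1.
|00⟩: (1/√2 - (1/√2)i)/2 = (1/√8 - (1/√8)i)
|01⟩: (1/√2 - (1/√2)i)/2 = (1/√8 - (1/√8)i)
|10⟩: (1/√2 + (1/√2)i)/2 = (1/√8 + (1/√8)i)
|11⟩: (1/√2 + (1/√2)i)/2 = (1/√8 + (1/√8)i)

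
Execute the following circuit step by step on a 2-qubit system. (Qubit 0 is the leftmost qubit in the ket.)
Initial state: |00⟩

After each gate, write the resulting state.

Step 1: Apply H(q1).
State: 1/√2|00⟩ + 1/√2|01⟩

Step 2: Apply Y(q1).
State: -(1/√2)i|00⟩ + (1/√2)i|01⟩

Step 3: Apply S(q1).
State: -(1/√2)i|00⟩ - 1/√2|01⟩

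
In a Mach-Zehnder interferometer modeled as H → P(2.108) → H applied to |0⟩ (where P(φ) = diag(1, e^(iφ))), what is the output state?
(0.2441 + 0.4296i)|0⟩ + (0.7559 - 0.4296i)|1⟩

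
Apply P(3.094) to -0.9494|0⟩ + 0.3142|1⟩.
-0.9494|0⟩ + (-0.3138 + 0.01495i)|1⟩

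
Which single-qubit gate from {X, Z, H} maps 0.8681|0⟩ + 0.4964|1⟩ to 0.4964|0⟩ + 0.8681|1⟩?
X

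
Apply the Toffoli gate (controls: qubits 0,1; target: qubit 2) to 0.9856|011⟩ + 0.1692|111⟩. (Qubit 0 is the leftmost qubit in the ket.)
0.9856|011⟩ + 0.1692|110⟩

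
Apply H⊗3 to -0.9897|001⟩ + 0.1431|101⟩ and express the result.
-0.2993|000⟩ + 0.2993|001⟩ - 0.2993|010⟩ + 0.2993|011⟩ - 0.4005|100⟩ + 0.4005|101⟩ - 0.4005|110⟩ + 0.4005|111⟩

H⊗3 gives amp(|y⟩) = (1/2√2) Σ_x (−1)^(x·y) amp(|x⟩), where x·y is the number of positions in which both x and y have a 1.
|000⟩: (-0.9897 + 0.1431)/(2√2) = -0.2993
|001⟩: (0.9897 - 0.1431)/(2√2) = 0.2993
|010⟩: (-0.9897 + 0.1431)/(2√2) = -0.2993
|011⟩: (0.9897 - 0.1431)/(2√2) = 0.2993
|100⟩: (-0.9897 - 0.1431)/(2√2) = -0.4005
|101⟩: (0.9897 + 0.1431)/(2√2) = 0.4005
|110⟩: (-0.9897 - 0.1431)/(2√2) = -0.4005
|111⟩: (0.9897 + 0.1431)/(2√2) = 0.4005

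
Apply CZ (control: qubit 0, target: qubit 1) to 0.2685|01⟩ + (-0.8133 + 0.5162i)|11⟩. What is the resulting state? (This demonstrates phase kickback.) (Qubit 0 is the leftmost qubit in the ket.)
0.2685|01⟩ + (0.8133 - 0.5162i)|11⟩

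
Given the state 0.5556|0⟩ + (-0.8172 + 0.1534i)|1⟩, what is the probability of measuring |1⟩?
0.6913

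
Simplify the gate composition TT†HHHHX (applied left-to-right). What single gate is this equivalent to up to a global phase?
X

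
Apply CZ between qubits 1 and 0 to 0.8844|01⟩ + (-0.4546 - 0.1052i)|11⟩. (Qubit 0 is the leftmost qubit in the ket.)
0.8844|01⟩ + (0.4546 + 0.1052i)|11⟩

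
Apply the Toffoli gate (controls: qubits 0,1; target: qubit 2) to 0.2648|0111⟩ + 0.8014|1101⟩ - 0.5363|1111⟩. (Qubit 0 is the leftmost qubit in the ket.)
0.2648|0111⟩ - 0.5363|1101⟩ + 0.8014|1111⟩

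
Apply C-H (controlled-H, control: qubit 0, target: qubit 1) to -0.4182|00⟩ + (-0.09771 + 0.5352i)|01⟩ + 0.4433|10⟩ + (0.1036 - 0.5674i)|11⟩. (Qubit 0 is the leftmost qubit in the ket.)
-0.4182|00⟩ + (-0.09771 + 0.5352i)|01⟩ + (0.3867 - 0.4012i)|10⟩ + (0.2402 + 0.4012i)|11⟩

C-H leaves the control-|0⟩ kets |00⟩, |01⟩ unchanged and applies H to qubit 1 on the control-|1⟩ pair (|10⟩, |11⟩).
H = [[1/√2, 1/√2], [1/√2, -1/√2]].
With a = amp(|10⟩) = 0.4433 and b = amp(|11⟩) = (0.1036 - 0.5674i):
new amp(|10⟩) = (1/√2)·a + (1/√2)·b = (0.3867 - 0.4012i)
new amp(|11⟩) = (1/√2)·a + (-1/√2)·b = (0.2402 + 0.4012i)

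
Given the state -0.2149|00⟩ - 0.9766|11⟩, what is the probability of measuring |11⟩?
0.9537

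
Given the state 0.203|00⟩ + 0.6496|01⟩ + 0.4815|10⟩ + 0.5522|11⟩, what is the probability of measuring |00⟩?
0.04121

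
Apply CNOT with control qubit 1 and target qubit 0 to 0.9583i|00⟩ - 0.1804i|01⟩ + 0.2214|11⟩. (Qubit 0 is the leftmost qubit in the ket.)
0.9583i|00⟩ + 0.2214|01⟩ - 0.1804i|11⟩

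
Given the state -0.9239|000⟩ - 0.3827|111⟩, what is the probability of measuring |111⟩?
0.1465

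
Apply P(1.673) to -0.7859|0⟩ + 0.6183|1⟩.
-0.7859|0⟩ + (-0.06308 + 0.6151i)|1⟩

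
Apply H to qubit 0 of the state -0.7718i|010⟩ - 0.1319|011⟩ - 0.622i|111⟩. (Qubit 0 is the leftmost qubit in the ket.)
-0.5457i|010⟩ + (-0.09327 - 0.4398i)|011⟩ - 0.5457i|110⟩ + (-0.09327 + 0.4398i)|111⟩

H on qubit 0 mixes each pair of kets that differ only in qubit 0: amplitudes (a, b) of (|…0…⟩, |…1…⟩) become ((a + b)/√2, (a − b)/√2). Kets absent from the input have amplitude 0.
(|010⟩, |110⟩): (a, b) = (-0.7718i, 0) → (-0.5457i, -0.5457i)
(|011⟩, |111⟩): (a, b) = (-0.1319, -0.622i) → ((-0.09327 - 0.4398i), (-0.09327 + 0.4398i))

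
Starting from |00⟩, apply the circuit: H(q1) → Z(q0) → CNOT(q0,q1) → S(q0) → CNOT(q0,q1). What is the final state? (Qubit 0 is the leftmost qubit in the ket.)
1/√2|00⟩ + 1/√2|01⟩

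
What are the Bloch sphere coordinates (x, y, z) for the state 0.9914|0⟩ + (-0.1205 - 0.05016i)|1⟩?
(-0.2389, -0.09946, 0.9658)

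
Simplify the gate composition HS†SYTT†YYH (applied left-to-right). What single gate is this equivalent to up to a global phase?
Y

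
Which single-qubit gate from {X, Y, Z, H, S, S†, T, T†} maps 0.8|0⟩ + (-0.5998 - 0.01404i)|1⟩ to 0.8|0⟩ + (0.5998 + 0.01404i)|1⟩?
Z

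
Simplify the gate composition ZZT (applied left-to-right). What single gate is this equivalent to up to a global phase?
T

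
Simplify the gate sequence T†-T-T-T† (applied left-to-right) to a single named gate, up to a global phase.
I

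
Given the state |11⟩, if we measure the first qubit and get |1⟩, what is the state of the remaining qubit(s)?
|1⟩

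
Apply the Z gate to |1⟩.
-|1⟩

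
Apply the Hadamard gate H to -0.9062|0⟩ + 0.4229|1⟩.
-0.3417|0⟩ - 0.9398|1⟩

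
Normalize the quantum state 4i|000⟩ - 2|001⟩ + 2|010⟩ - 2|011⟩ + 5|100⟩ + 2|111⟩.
0.5298i|000⟩ - 0.2649|001⟩ + 0.2649|010⟩ - 0.2649|011⟩ + 0.6623|100⟩ + 0.2649|111⟩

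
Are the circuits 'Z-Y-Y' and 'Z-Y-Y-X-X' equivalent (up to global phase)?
Yes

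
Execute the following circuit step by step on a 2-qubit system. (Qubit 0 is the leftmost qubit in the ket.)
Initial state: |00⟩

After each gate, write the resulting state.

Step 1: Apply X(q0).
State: |10⟩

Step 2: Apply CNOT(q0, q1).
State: |11⟩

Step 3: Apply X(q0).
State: |01⟩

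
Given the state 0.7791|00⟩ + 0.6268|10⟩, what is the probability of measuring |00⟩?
0.607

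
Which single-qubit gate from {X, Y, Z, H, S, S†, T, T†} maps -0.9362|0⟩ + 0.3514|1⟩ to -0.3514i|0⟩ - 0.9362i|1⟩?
Y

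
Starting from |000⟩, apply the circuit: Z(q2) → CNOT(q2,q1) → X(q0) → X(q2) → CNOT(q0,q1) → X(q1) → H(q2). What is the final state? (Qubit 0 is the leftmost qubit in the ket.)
1/√2|100⟩ - 1/√2|101⟩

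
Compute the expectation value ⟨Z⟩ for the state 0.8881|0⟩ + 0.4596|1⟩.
0.5775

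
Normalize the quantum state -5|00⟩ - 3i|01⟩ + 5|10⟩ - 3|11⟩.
-0.6063|00⟩ - 0.3638i|01⟩ + 0.6063|10⟩ - 0.3638|11⟩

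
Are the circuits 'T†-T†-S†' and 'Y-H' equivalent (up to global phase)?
No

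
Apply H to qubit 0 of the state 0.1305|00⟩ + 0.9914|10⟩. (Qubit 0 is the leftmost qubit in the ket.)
0.7933|00⟩ - 0.6087|10⟩

H on qubit 0 mixes each pair of kets that differ only in qubit 0: amplitudes (a, b) of (|…0…⟩, |…1…⟩) become ((a + b)/√2, (a − b)/√2). Kets absent from the input have amplitude 0.
(|00⟩, |10⟩): (a, b) = (0.1305, 0.9914) → (0.7933, -0.6087)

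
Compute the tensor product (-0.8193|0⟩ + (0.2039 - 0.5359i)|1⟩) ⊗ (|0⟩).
-0.8193|00⟩ + (0.2039 - 0.5359i)|10⟩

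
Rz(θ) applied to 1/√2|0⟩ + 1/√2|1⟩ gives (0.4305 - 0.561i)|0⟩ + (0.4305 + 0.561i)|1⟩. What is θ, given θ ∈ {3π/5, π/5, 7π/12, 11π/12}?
7π/12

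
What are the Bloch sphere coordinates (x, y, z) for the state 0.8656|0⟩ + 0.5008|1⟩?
(0.867, 0, 0.4985)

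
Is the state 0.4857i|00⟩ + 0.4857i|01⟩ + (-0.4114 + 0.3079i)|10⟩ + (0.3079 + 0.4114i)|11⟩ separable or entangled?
Entangled

Writing the state as a|00⟩ + b|01⟩ + c|10⟩ + d|11⟩, it is a product state iff ad − bc = 0.
Here (a, b, c, d) = (0.4857i, 0.4857i, (-0.4114 + 0.3079i), (0.3079 + 0.4114i)): ad − bc = (0.4857i)(0.3079 + 0.4114i) − (0.4857i)(-0.4114 + 0.3079i) = (-0.05027 + 0.3494i) ≠ 0, so the state is entangled.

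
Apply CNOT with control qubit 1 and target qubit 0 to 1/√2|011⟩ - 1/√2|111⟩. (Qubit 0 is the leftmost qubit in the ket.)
-1/√2|011⟩ + 1/√2|111⟩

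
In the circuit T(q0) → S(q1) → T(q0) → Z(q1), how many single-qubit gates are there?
4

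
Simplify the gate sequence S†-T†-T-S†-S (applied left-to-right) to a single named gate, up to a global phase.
S†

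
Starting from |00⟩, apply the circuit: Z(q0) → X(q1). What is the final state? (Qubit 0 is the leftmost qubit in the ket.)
|01⟩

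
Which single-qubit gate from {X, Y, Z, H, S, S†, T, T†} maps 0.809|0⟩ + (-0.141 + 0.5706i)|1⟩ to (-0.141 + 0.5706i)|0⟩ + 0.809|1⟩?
X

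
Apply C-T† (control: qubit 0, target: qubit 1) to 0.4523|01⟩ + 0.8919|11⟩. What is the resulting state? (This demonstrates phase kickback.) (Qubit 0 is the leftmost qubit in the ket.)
0.4523|01⟩ + (0.6307 - 0.6307i)|11⟩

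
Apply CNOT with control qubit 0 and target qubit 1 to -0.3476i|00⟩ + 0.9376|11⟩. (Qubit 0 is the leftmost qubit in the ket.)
-0.3476i|00⟩ + 0.9376|10⟩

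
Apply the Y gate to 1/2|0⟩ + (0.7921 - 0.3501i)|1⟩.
(-0.3501 - 0.7921i)|0⟩ + (1/2)i|1⟩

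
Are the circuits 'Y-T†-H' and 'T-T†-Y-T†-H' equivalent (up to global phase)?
Yes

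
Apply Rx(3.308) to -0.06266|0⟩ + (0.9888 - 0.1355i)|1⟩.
(-0.1298 - 0.9854i)|0⟩ + (-0.08218 + 0.0737i)|1⟩

Rx(3.308) = [[cos(θ/2), −i·sin(θ/2)], [−i·sin(θ/2), cos(θ/2)]]; θ = 3.308, cos(θ/2) ≈ -0.0831077, sin(θ/2) ≈ 0.996541.
With a = amp(|0⟩) = -0.06266 and b = amp(|1⟩) = (0.9888 - 0.1355i):
new amp(|0⟩) = (-0.0831077)·a + (-0.996541i)·b = (-0.1298 - 0.9854i)
new amp(|1⟩) = (-0.996541i)·a + (-0.0831077)·b = (-0.08218 + 0.0737i)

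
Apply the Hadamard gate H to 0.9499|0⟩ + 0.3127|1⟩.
0.8928|0⟩ + 0.4506|1⟩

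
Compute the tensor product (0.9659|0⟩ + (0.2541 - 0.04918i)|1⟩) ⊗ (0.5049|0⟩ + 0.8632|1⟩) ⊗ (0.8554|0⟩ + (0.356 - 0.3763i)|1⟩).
0.4172|000⟩ + (0.1736 - 0.1835i)|001⟩ + 0.7132|010⟩ + (0.2968 - 0.3137i)|011⟩ + (0.1097 - 0.02124i)|100⟩ + (0.03633 - 0.05712i)|101⟩ + (0.1876 - 0.03631i)|110⟩ + (0.06211 - 0.09765i)|111⟩

amp(|b₁b₂…⟩) = product of the factor amplitudes for bits b₁, b₂, …; only kets whose every factor amplitude is nonzero survive.
|000⟩: (0.9659)(0.5049)(0.8554) = 0.4172
|001⟩: (0.9659)(0.5049)(0.356 - 0.3763i) = (0.1736 - 0.1835i)
|010⟩: (0.9659)(0.8632)(0.8554) = 0.7132
|011⟩: (0.9659)(0.8632)(0.356 - 0.3763i) = (0.2968 - 0.3137i)
|100⟩: (0.2541 - 0.04918i)(0.5049)(0.8554) = (0.1097 - 0.02124i)
|101⟩: (0.2541 - 0.04918i)(0.5049)(0.356 - 0.3763i) = (0.03633 - 0.05712i)
|110⟩: (0.2541 - 0.04918i)(0.8632)(0.8554) = (0.1876 - 0.03631i)
|111⟩: (0.2541 - 0.04918i)(0.8632)(0.356 - 0.3763i) = (0.06211 - 0.09765i)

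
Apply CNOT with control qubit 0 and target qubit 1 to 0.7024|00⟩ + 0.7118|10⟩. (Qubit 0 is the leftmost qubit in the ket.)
0.7024|00⟩ + 0.7118|11⟩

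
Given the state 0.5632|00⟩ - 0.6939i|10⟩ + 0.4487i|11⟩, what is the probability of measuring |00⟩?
0.3172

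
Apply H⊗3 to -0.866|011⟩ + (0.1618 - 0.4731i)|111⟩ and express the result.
(-0.249 - 0.1673i)|000⟩ + (0.249 + 0.1673i)|001⟩ + (0.249 + 0.1673i)|010⟩ + (-0.249 - 0.1673i)|011⟩ + (-0.3634 + 0.1673i)|100⟩ + (0.3634 - 0.1673i)|101⟩ + (0.3634 - 0.1673i)|110⟩ + (-0.3634 + 0.1673i)|111⟩

H⊗3 gives amp(|y⟩) = (1/2√2) Σ_x (−1)^(x·y) amp(|x⟩), where x·y is the number of positions in which both x and y have a 1.
|000⟩: (-0.866 + (0.1618 - 0.4731i))/(2√2) = (-0.249 - 0.1673i)
|001⟩: (0.866 - (0.1618 - 0.4731i))/(2√2) = (0.249 + 0.1673i)
|010⟩: (0.866 - (0.1618 - 0.4731i))/(2√2) = (0.249 + 0.1673i)
|011⟩: (-0.866 + (0.1618 - 0.4731i))/(2√2) = (-0.249 - 0.1673i)
|100⟩: (-0.866 - (0.1618 - 0.4731i))/(2√2) = (-0.3634 + 0.1673i)
|101⟩: (0.866 + (0.1618 - 0.4731i))/(2√2) = (0.3634 - 0.1673i)
|110⟩: (0.866 + (0.1618 - 0.4731i))/(2√2) = (0.3634 - 0.1673i)
|111⟩: (-0.866 - (0.1618 - 0.4731i))/(2√2) = (-0.3634 + 0.1673i)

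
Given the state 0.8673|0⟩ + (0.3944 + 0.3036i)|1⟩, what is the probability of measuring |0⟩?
0.7522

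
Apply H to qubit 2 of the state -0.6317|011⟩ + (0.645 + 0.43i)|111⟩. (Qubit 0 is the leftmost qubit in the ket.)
-0.4467|010⟩ + 0.4467|011⟩ + (0.4561 + 0.3041i)|110⟩ + (-0.4561 - 0.3041i)|111⟩

H on qubit 2 mixes each pair of kets that differ only in qubit 2: amplitudes (a, b) of (|…0…⟩, |…1…⟩) become ((a + b)/√2, (a − b)/√2). Kets absent from the input have amplitude 0.
(|010⟩, |011⟩): (a, b) = (0, -0.6317) → (-0.4467, 0.4467)
(|110⟩, |111⟩): (a, b) = (0, (0.645 + 0.43i)) → ((0.4561 + 0.3041i), (-0.4561 - 0.3041i))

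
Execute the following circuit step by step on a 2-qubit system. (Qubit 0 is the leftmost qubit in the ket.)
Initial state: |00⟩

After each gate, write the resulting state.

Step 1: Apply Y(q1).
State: i|01⟩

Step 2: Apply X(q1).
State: i|00⟩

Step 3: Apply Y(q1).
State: -|01⟩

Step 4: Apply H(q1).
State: -1/√2|00⟩ + 1/√2|01⟩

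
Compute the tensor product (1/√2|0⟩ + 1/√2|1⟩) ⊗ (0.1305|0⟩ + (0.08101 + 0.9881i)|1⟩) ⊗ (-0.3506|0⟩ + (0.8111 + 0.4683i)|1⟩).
-0.03235|000⟩ + (0.07485 + 0.04321i)|001⟩ + (-0.02008 - 0.245i)|010⟩ + (-0.2807 + 0.5935i)|011⟩ - 0.03235|100⟩ + (0.07485 + 0.04321i)|101⟩ + (-0.02008 - 0.245i)|110⟩ + (-0.2807 + 0.5935i)|111⟩

amp(|b₁b₂…⟩) = product of the factor amplitudes for bits b₁, b₂, …; only kets whose every factor amplitude is nonzero survive.
|000⟩: (1/√2)(0.1305)(-0.3506) = -0.03235
|001⟩: (1/√2)(0.1305)(0.8111 + 0.4683i) = (0.07485 + 0.04321i)
|010⟩: (1/√2)(0.08101 + 0.9881i)(-0.3506) = (-0.02008 - 0.245i)
|011⟩: (1/√2)(0.08101 + 0.9881i)(0.8111 + 0.4683i) = (-0.2807 + 0.5935i)
|100⟩: (1/√2)(0.1305)(-0.3506) = -0.03235
|101⟩: (1/√2)(0.1305)(0.8111 + 0.4683i) = (0.07485 + 0.04321i)
|110⟩: (1/√2)(0.08101 + 0.9881i)(-0.3506) = (-0.02008 - 0.245i)
|111⟩: (1/√2)(0.08101 + 0.9881i)(0.8111 + 0.4683i) = (-0.2807 + 0.5935i)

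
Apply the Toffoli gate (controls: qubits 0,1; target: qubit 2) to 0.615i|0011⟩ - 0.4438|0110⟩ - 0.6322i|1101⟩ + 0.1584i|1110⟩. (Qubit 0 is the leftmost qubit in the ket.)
0.615i|0011⟩ - 0.4438|0110⟩ + 0.1584i|1100⟩ - 0.6322i|1111⟩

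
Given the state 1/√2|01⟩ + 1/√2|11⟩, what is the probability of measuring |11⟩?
1/2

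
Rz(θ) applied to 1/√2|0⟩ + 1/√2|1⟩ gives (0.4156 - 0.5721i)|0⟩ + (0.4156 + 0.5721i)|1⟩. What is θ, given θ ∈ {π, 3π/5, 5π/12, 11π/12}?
3π/5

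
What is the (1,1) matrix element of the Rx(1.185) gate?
0.8295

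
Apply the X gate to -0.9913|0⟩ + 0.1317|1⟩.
0.1317|0⟩ - 0.9913|1⟩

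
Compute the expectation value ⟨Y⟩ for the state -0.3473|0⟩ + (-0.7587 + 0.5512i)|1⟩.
-0.3829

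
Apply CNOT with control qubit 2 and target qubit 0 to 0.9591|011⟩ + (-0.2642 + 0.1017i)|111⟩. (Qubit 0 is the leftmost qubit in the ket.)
(-0.2642 + 0.1017i)|011⟩ + 0.9591|111⟩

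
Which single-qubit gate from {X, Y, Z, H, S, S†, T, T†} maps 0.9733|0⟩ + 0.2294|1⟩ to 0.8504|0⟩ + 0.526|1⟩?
H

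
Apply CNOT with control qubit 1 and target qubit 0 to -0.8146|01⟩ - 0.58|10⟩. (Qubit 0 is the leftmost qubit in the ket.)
-0.58|10⟩ - 0.8146|11⟩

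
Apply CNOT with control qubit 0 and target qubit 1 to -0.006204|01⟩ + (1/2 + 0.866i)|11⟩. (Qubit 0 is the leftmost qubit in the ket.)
-0.006204|01⟩ + (1/2 + 0.866i)|10⟩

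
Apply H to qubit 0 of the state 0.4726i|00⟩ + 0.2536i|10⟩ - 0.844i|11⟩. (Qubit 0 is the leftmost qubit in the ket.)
0.5135i|00⟩ - 0.5968i|01⟩ + 0.1549i|10⟩ + 0.5968i|11⟩

H on qubit 0 mixes each pair of kets that differ only in qubit 0: amplitudes (a, b) of (|…0…⟩, |…1…⟩) become ((a + b)/√2, (a − b)/√2). Kets absent from the input have amplitude 0.
(|00⟩, |10⟩): (a, b) = (0.4726i, 0.2536i) → (0.5135i, 0.1549i)
(|01⟩, |11⟩): (a, b) = (0, -0.844i) → (-0.5968i, 0.5968i)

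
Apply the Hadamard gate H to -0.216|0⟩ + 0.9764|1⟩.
0.5377|0⟩ - 0.8432|1⟩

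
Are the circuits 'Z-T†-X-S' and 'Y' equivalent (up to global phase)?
No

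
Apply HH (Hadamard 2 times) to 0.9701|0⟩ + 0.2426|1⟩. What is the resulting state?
0.9701|0⟩ + 0.2426|1⟩

H² = I, so an even number of Hadamards cancels: H^2 = I and the state is unchanged.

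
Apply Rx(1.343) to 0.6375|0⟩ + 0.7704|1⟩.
(0.4991 - 0.4793i)|0⟩ + (0.6031 - 0.3966i)|1⟩

Rx(1.343) = [[cos(θ/2), −i·sin(θ/2)], [−i·sin(θ/2), cos(θ/2)]]; θ = 1.343, cos(θ/2) ≈ 0.782889, sin(θ/2) ≈ 0.622161.
With a = amp(|0⟩) = 0.6375 and b = amp(|1⟩) = 0.7704:
new amp(|0⟩) = (0.782889)·a + (-0.622161i)·b = (0.4991 - 0.4793i)
new amp(|1⟩) = (-0.622161i)·a + (0.782889)·b = (0.6031 - 0.3966i)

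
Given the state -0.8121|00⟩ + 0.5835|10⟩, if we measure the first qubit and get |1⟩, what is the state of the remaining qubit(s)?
|0⟩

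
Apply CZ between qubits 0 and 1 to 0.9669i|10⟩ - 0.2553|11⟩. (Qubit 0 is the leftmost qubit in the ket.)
0.9669i|10⟩ + 0.2553|11⟩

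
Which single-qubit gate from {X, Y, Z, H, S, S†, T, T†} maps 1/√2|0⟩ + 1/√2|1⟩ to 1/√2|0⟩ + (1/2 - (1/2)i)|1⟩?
T†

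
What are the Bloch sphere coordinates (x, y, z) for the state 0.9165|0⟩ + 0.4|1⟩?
(0.7332, 0, 0.68)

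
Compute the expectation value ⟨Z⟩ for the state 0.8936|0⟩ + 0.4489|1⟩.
0.597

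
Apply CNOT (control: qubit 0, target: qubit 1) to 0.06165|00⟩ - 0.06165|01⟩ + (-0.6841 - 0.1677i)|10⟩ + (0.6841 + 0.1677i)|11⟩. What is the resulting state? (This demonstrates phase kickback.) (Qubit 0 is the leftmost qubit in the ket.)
0.06165|00⟩ - 0.06165|01⟩ + (0.6841 + 0.1677i)|10⟩ + (-0.6841 - 0.1677i)|11⟩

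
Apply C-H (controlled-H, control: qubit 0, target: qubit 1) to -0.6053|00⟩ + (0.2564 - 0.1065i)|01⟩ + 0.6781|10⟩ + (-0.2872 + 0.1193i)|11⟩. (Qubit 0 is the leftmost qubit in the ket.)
-0.6053|00⟩ + (0.2564 - 0.1065i)|01⟩ + (0.2764 + 0.08436i)|10⟩ + (0.6826 - 0.08436i)|11⟩

C-H leaves the control-|0⟩ kets |00⟩, |01⟩ unchanged and applies H to qubit 1 on the control-|1⟩ pair (|10⟩, |11⟩).
H = [[1/√2, 1/√2], [1/√2, -1/√2]].
With a = amp(|10⟩) = 0.6781 and b = amp(|11⟩) = (-0.2872 + 0.1193i):
new amp(|10⟩) = (1/√2)·a + (1/√2)·b = (0.2764 + 0.08436i)
new amp(|11⟩) = (1/√2)·a + (-1/√2)·b = (0.6826 - 0.08436i)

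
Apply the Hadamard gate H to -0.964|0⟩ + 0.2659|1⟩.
-0.4936|0⟩ - 0.8697|1⟩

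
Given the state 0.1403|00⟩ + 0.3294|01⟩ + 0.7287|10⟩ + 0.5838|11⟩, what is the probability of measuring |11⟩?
0.3408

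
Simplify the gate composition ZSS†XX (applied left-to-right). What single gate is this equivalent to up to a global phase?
Z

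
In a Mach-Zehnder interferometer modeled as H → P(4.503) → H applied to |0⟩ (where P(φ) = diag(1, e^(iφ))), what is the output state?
(0.3961 - 0.4891i)|0⟩ + (0.6039 + 0.4891i)|1⟩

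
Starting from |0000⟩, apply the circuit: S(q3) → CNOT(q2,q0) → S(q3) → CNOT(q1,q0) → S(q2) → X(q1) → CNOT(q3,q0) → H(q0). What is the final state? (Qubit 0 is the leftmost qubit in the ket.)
1/√2|0100⟩ + 1/√2|1100⟩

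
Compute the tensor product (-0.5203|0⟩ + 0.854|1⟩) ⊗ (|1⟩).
-0.5203|01⟩ + 0.854|11⟩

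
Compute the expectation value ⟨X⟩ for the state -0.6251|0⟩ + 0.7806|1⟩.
-0.9759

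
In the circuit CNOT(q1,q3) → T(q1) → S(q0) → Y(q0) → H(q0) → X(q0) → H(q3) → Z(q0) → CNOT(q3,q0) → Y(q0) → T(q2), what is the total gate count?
11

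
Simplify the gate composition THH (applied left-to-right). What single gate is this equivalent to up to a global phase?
T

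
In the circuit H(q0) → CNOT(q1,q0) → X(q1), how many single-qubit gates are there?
2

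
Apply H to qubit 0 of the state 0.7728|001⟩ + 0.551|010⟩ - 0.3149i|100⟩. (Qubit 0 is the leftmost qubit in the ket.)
-0.2227i|000⟩ + 0.5465|001⟩ + 0.3896|010⟩ + 0.2227i|100⟩ + 0.5465|101⟩ + 0.3896|110⟩

H on qubit 0 mixes each pair of kets that differ only in qubit 0: amplitudes (a, b) of (|…0…⟩, |…1…⟩) become ((a + b)/√2, (a − b)/√2). Kets absent from the input have amplitude 0.
(|000⟩, |100⟩): (a, b) = (0, -0.3149i) → (-0.2227i, 0.2227i)
(|001⟩, |101⟩): (a, b) = (0.7728, 0) → (0.5465, 0.5465)
(|010⟩, |110⟩): (a, b) = (0.551, 0) → (0.3896, 0.3896)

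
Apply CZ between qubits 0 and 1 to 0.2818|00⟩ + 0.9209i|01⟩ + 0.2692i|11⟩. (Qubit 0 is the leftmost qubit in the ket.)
0.2818|00⟩ + 0.9209i|01⟩ - 0.2692i|11⟩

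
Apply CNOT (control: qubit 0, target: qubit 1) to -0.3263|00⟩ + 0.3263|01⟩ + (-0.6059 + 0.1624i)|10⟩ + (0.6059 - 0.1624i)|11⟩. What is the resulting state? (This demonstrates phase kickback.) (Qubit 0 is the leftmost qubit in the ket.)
-0.3263|00⟩ + 0.3263|01⟩ + (0.6059 - 0.1624i)|10⟩ + (-0.6059 + 0.1624i)|11⟩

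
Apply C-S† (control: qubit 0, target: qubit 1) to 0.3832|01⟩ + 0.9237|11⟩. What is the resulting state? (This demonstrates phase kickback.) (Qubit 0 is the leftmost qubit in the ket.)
0.3832|01⟩ - 0.9237i|11⟩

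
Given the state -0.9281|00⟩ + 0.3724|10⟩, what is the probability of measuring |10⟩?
0.1387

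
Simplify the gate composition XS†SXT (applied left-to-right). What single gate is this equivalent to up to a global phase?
T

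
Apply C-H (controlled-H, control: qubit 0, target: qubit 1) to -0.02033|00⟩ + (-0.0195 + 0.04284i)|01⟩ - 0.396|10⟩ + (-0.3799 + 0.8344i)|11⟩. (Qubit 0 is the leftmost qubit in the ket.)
-0.02033|00⟩ + (-0.0195 + 0.04284i)|01⟩ + (-0.5486 + 0.59i)|10⟩ + (-0.01138 - 0.59i)|11⟩

C-H leaves the control-|0⟩ kets |00⟩, |01⟩ unchanged and applies H to qubit 1 on the control-|1⟩ pair (|10⟩, |11⟩).
H = [[1/√2, 1/√2], [1/√2, -1/√2]].
With a = amp(|10⟩) = -0.396 and b = amp(|11⟩) = (-0.3799 + 0.8344i):
new amp(|10⟩) = (1/√2)·a + (1/√2)·b = (-0.5486 + 0.59i)
new amp(|11⟩) = (1/√2)·a + (-1/√2)·b = (-0.01138 - 0.59i)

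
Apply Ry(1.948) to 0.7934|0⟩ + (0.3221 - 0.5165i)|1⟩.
(0.1795 + 0.4272i)|0⟩ + (0.8373 - 0.2903i)|1⟩

Ry(1.948) = [[cos(θ/2), −sin(θ/2)], [sin(θ/2), cos(θ/2)]]; θ = 1.948, cos(θ/2) ≈ 0.561995, sin(θ/2) ≈ 0.82714.
With a = amp(|0⟩) = 0.7934 and b = amp(|1⟩) = (0.3221 - 0.5165i):
new amp(|0⟩) = (0.561995)·a + (-0.82714)·b = (0.1795 + 0.4272i)
new amp(|1⟩) = (0.82714)·a + (0.561995)·b = (0.8373 - 0.2903i)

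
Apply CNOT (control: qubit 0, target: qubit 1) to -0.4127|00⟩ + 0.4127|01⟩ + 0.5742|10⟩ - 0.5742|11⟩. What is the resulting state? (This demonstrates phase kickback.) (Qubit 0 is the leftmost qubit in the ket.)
-0.4127|00⟩ + 0.4127|01⟩ - 0.5742|10⟩ + 0.5742|11⟩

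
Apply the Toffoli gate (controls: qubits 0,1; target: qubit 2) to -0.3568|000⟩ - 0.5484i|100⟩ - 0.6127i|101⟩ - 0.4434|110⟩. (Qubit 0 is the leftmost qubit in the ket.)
-0.3568|000⟩ - 0.5484i|100⟩ - 0.6127i|101⟩ - 0.4434|111⟩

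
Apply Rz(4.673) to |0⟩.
(-0.693 - 0.7209i)|0⟩

Rz(4.673) = [[e^(−iθ/2), 0], [0, e^(iθ/2)]] with e^(±iθ/2) = cos(θ/2) ± i·sin(θ/2); θ = 4.673, cos(θ/2) ≈ -0.693044, sin(θ/2) ≈ 0.720895.
With a = amp(|0⟩) = 1 and b = amp(|1⟩) = 0:
new amp(|0⟩) = (-0.693044 - 0.720895i)·a = (-0.693 - 0.7209i)
new amp(|1⟩) = (-0.693044 + 0.720895i)·b = 0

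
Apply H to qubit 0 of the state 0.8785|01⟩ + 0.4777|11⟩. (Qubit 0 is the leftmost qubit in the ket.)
0.959|01⟩ + 0.2834|11⟩

H on qubit 0 mixes each pair of kets that differ only in qubit 0: amplitudes (a, b) of (|…0…⟩, |…1…⟩) become ((a + b)/√2, (a − b)/√2). Kets absent from the input have amplitude 0.
(|01⟩, |11⟩): (a, b) = (0.8785, 0.4777) → (0.959, 0.2834)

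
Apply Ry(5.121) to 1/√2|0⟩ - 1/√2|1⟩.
-0.2029|0⟩ + 0.9792|1⟩

Ry(5.121) = [[cos(θ/2), −sin(θ/2)], [sin(θ/2), cos(θ/2)]]; θ = 5.121, cos(θ/2) ≈ -0.835863, sin(θ/2) ≈ 0.548938.
With a = amp(|0⟩) = 1/√2 and b = amp(|1⟩) = -1/√2:
new amp(|0⟩) = (-0.835863)·a + (-0.548938)·b = -0.2029
new amp(|1⟩) = (0.548938)·a + (-0.835863)·b = 0.9792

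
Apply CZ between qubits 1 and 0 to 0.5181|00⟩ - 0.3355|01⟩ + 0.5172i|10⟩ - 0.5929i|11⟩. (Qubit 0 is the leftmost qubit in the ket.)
0.5181|00⟩ - 0.3355|01⟩ + 0.5172i|10⟩ + 0.5929i|11⟩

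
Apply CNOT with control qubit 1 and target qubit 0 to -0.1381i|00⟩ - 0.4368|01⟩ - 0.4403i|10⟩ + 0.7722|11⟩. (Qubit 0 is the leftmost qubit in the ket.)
-0.1381i|00⟩ + 0.7722|01⟩ - 0.4403i|10⟩ - 0.4368|11⟩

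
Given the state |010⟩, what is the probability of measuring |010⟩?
1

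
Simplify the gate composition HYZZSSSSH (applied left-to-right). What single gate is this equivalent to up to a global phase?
Y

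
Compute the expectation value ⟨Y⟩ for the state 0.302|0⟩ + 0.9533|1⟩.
0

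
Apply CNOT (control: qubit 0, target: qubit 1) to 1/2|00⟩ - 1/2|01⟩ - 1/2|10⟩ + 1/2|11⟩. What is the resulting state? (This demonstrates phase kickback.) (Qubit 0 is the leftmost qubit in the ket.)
1/2|00⟩ - 1/2|01⟩ + 1/2|10⟩ - 1/2|11⟩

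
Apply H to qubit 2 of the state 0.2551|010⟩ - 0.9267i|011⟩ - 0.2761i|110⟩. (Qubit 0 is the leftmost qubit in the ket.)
(0.1804 - 0.6553i)|010⟩ + (0.1804 + 0.6553i)|011⟩ - 0.1952i|110⟩ - 0.1952i|111⟩

H on qubit 2 mixes each pair of kets that differ only in qubit 2: amplitudes (a, b) of (|…0…⟩, |…1…⟩) become ((a + b)/√2, (a − b)/√2). Kets absent from the input have amplitude 0.
(|010⟩, |011⟩): (a, b) = (0.2551, -0.9267i) → ((0.1804 - 0.6553i), (0.1804 + 0.6553i))
(|110⟩, |111⟩): (a, b) = (-0.2761i, 0) → (-0.1952i, -0.1952i)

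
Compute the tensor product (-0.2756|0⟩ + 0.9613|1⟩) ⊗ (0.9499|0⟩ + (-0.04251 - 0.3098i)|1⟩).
-0.2618|00⟩ + (0.01172 + 0.08538i)|01⟩ + 0.9131|10⟩ + (-0.04086 - 0.2978i)|11⟩

amp(|b₁b₂…⟩) = product of the factor amplitudes for bits b₁, b₂, …; only kets whose every factor amplitude is nonzero survive.
|00⟩: (-0.2756)(0.9499) = -0.2618
|01⟩: (-0.2756)(-0.04251 - 0.3098i) = (0.01172 + 0.08538i)
|10⟩: (0.9613)(0.9499) = 0.9131
|11⟩: (0.9613)(-0.04251 - 0.3098i) = (-0.04086 - 0.2978i)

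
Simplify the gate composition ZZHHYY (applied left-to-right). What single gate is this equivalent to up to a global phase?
I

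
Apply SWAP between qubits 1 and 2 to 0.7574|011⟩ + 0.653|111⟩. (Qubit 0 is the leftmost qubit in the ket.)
0.7574|011⟩ + 0.653|111⟩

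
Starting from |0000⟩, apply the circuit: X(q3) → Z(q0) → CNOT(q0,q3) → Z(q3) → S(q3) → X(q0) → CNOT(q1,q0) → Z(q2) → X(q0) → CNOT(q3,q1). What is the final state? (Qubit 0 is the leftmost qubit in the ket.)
-i|0101⟩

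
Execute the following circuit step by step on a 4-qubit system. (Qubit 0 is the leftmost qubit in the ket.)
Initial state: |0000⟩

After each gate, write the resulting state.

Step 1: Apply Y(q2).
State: i|0010⟩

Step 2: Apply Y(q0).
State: -|1010⟩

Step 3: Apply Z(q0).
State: |1010⟩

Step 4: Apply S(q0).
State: i|1010⟩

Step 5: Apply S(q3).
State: i|1010⟩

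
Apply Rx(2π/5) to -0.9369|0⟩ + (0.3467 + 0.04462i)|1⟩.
(-0.7317 - 0.2038i)|0⟩ + (0.2805 + 0.5868i)|1⟩

Rx(2π/5) = [[cos(θ/2), −i·sin(θ/2)], [−i·sin(θ/2), cos(θ/2)]]; θ = 2π/5, cos(θ/2) ≈ 0.809017, sin(θ/2) ≈ 0.587785.
With a = amp(|0⟩) = -0.9369 and b = amp(|1⟩) = (0.3467 + 0.04462i):
new amp(|0⟩) = (0.809017)·a + (-0.587785i)·b = (-0.7317 - 0.2038i)
new amp(|1⟩) = (-0.587785i)·a + (0.809017)·b = (0.2805 + 0.5868i)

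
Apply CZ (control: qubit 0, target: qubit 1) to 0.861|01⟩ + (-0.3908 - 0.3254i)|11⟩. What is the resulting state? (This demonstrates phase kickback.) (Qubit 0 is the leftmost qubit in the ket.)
0.861|01⟩ + (0.3908 + 0.3254i)|11⟩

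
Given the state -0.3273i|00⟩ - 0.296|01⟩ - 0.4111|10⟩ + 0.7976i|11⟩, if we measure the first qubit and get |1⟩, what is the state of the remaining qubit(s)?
-0.4581|0⟩ + 0.8889i|1⟩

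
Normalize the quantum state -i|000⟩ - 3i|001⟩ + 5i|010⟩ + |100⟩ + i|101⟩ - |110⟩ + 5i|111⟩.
-0.126i|000⟩ - (1/√7)i|001⟩ + 0.6299i|010⟩ + 0.126|100⟩ + 0.126i|101⟩ - 0.126|110⟩ + 0.6299i|111⟩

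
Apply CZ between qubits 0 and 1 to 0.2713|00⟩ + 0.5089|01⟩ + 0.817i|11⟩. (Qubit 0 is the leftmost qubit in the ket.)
0.2713|00⟩ + 0.5089|01⟩ - 0.817i|11⟩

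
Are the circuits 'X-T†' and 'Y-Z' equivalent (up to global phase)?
No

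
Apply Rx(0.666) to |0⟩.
0.9451|0⟩ - 0.3269i|1⟩

Rx(0.666) = [[cos(θ/2), −i·sin(θ/2)], [−i·sin(θ/2), cos(θ/2)]]; θ = 0.666, cos(θ/2) ≈ 0.945066, sin(θ/2) ≈ 0.32688.
With a = amp(|0⟩) = 1 and b = amp(|1⟩) = 0:
new amp(|0⟩) = (0.945066)·a + (-0.32688i)·b = 0.9451
new amp(|1⟩) = (-0.32688i)·a + (0.945066)·b = -0.3269i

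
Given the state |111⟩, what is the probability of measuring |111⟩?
1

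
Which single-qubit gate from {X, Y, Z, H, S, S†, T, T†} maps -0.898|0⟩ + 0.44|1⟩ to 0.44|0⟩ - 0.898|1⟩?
X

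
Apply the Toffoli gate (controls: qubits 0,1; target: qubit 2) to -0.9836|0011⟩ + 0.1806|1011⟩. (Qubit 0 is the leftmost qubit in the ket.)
-0.9836|0011⟩ + 0.1806|1011⟩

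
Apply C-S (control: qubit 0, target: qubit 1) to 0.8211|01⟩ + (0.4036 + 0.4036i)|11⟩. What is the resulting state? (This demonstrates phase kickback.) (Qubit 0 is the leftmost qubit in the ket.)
0.8211|01⟩ + (-0.4036 + 0.4036i)|11⟩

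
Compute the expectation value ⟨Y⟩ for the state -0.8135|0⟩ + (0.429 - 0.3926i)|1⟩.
0.6388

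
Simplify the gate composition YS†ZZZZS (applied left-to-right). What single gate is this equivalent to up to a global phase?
Y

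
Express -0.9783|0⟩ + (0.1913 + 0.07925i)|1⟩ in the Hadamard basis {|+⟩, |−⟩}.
(-0.5565 + 0.05604i)|+⟩ + (-0.827 - 0.05604i)|−⟩

With |ψ⟩ = α|0⟩ + β|1⟩, the Hadamard-basis coefficients are ⟨+|ψ⟩ = (α + β)/√2 and ⟨−|ψ⟩ = (α − β)/√2.
Here α = -0.9783, β = (0.1913 + 0.07925i): (α + β)/√2 = (-0.5565 + 0.05604i), (α − β)/√2 = (-0.827 - 0.05604i).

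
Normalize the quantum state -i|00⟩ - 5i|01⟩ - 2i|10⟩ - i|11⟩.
-0.1796i|00⟩ - 0.898i|01⟩ - 0.3592i|10⟩ - 0.1796i|11⟩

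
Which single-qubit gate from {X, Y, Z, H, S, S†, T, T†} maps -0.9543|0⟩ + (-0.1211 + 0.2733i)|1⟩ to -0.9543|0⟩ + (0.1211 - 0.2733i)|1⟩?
Z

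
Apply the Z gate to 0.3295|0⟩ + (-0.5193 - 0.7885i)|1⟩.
0.3295|0⟩ + (0.5193 + 0.7885i)|1⟩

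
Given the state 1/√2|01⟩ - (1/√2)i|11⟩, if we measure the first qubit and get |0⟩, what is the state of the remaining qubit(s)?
|1⟩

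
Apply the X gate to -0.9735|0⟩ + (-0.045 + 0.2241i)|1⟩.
(-0.045 + 0.2241i)|0⟩ - 0.9735|1⟩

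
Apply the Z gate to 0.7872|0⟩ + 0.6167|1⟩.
0.7872|0⟩ - 0.6167|1⟩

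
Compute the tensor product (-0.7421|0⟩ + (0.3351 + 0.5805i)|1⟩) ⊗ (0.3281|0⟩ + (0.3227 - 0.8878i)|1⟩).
-0.2435|00⟩ + (-0.2395 + 0.6588i)|01⟩ + (0.1099 + 0.1905i)|10⟩ + (0.6235 - 0.1102i)|11⟩

amp(|b₁b₂…⟩) = product of the factor amplitudes for bits b₁, b₂, …; only kets whose every factor amplitude is nonzero survive.
|00⟩: (-0.7421)(0.3281) = -0.2435
|01⟩: (-0.7421)(0.3227 - 0.8878i) = (-0.2395 + 0.6588i)
|10⟩: (0.3351 + 0.5805i)(0.3281) = (0.1099 + 0.1905i)
|11⟩: (0.3351 + 0.5805i)(0.3227 - 0.8878i) = (0.6235 - 0.1102i)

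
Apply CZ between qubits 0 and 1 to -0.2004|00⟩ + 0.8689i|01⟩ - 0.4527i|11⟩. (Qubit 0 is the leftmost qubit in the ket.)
-0.2004|00⟩ + 0.8689i|01⟩ + 0.4527i|11⟩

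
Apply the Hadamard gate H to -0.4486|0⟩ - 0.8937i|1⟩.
(-0.3172 - 0.6319i)|0⟩ + (-0.3172 + 0.6319i)|1⟩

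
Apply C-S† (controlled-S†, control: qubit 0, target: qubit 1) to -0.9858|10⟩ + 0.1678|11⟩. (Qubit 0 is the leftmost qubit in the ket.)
-0.9858|10⟩ - 0.1678i|11⟩

C-S† leaves the control-|0⟩ kets |00⟩, |01⟩ unchanged and applies S† to qubit 1 on the control-|1⟩ pair (|10⟩, |11⟩).
S† = [[1, 0], [0, -i]].
With a = amp(|10⟩) = -0.9858 and b = amp(|11⟩) = 0.1678:
new amp(|10⟩) = (1)·a = -0.9858
new amp(|11⟩) = (-i)·b = -0.1678i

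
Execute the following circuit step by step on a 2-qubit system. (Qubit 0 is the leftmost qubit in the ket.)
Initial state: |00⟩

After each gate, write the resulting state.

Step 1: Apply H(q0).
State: 1/√2|00⟩ + 1/√2|10⟩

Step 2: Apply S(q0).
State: 1/√2|00⟩ + (1/√2)i|10⟩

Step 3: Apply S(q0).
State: 1/√2|00⟩ - 1/√2|10⟩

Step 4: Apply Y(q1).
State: (1/√2)i|01⟩ - (1/√2)i|11⟩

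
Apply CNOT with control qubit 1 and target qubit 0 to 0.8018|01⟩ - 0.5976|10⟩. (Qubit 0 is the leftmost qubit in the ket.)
-0.5976|10⟩ + 0.8018|11⟩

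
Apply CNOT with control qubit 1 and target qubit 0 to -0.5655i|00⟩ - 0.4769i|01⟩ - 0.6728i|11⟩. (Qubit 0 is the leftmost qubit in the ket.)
-0.5655i|00⟩ - 0.6728i|01⟩ - 0.4769i|11⟩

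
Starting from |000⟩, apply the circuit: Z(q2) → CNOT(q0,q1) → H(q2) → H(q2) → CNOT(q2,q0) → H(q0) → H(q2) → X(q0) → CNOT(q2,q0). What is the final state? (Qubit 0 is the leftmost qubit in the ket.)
1/2|000⟩ + 1/2|001⟩ + 1/2|100⟩ + 1/2|101⟩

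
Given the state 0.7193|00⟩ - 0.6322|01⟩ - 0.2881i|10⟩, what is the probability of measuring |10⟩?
0.083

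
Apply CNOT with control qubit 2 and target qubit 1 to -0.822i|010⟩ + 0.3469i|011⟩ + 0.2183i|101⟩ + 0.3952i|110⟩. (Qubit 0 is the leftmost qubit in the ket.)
0.3469i|001⟩ - 0.822i|010⟩ + 0.3952i|110⟩ + 0.2183i|111⟩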